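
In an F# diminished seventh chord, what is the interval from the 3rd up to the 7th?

F# diminished seventh is spelled F# A C Eb.
The 3rd is A and the 7th is Eb.
5 letter names make it a fifth; at 6 semitones (a half step narrower than perfect) the quality is diminished.

diminished fifth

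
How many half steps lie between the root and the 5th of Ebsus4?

7

Ebsus4 is spelled Eb-Ab-Bb.
Eb to Bb is a perfect fifth: 7 semitones.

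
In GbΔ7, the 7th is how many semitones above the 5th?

The chord tones of Gb major seventh are Gb-Bb-Db-F.
Db to F is a major third: 4 semitones.

4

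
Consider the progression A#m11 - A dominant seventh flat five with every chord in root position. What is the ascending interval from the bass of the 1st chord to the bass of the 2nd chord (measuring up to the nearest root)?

The roots are A# and A.
8 letter names make it an octave; at 11 semitones (a half step narrower than perfect) the quality is diminished.

diminished octave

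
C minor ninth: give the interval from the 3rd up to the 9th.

Cmin9 (C minor ninth) is spelled C-E♭-G-B♭-D.
That puts E♭ below D.
Counting 7 letters and 11 half steps from E♭ gives a major seventh.

M7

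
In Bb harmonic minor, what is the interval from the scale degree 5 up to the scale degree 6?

minor second

Spelling Bb harmonic minor: Bb C Db Eb F Gb A.
The scale degree 5 is F and the scale degree 6 is Gb.
F up to Gb is 1 semitone, a half step narrower than a major second, so the interval is minor.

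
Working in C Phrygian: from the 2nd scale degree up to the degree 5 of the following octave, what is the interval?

Spelling C Phrygian: C D♭ E♭ F G A♭ B♭.
The 2nd scale degree is D♭ and the 5th degree (up an octave) is G.
From D♭ to G: 18 semitones over an eleventh = augmented.

augmented eleventh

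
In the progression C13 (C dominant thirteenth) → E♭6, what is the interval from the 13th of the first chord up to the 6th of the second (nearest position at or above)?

The 13th of C13 (C dominant thirteenth) is A; the 6th of E♭6 is C.
A up to C is 3 semitones, a half step narrower than a major third, so the interval is minor.

minor third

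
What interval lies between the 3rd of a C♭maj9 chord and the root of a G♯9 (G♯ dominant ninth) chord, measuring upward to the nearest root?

The 3rd of C♭maj9 is E♭; the root of G♯9 (G♯ dominant ninth) is G♯.
E♭ up to G♯ is 5 semitones, a half step wider than a major third, so the interval is augmented.

augmented 3rd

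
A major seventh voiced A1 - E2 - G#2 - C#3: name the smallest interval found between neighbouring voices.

Adjacent intervals: A1→E2 = perfect fifth; E2→G#2 = major third; G#2→C#3 = perfect fourth.
The smallest is E2 to G#2, a major third (4 semitones).

major third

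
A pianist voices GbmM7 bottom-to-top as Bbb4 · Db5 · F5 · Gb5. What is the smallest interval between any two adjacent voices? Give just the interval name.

Adjacent intervals: Bbb4→Db5 = major third; Db5→F5 = major third; F5→Gb5 = minor second.
The smallest is F5 to Gb5, a minor second (1 semitone).

minor second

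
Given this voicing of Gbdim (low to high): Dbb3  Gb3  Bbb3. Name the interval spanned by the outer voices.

The outer voices are Dbb3 and Bbb3.
From Dbb to Bbb is 9 semitones, exactly the major sixth.

major 6th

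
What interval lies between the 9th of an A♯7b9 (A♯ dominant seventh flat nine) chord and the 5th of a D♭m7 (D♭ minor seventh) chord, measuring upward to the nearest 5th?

The 9th of A♯7b9 (A♯ dominant seventh flat nine) is B; the 5th of D♭m7 (D♭ minor seventh) is A♭.
B up to A♭ is 9 semitones, a whole step narrower than a major seventh, so the interval is diminished.

diminished seventh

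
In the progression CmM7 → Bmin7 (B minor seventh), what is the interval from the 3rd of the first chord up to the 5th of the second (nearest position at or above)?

augmented second

CmM7 has Eb as its 3rd, and Bmin7 (B minor seventh) has F# as its 5th.
2 letter names make it a second; at 3 semitones (a half step wider than major) the quality is augmented.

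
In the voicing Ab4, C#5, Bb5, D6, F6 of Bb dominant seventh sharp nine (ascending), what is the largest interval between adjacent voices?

Adjacent intervals: Ab4→C#5 = augmented third; C#5→Bb5 = diminished seventh; Bb5→D6 = major third; D6→F6 = minor third.
The largest is C#5 to Bb5, a diminished seventh (9 semitones).

diminished seventh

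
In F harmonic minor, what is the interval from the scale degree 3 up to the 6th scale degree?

The scale runs F G A♭ B♭ C D♭ E.
Scale degree 3 = A♭; 6th scale degree = D♭.
From A♭ to D♭ is 5 semitones, exactly the perfect fourth.

perfect 4th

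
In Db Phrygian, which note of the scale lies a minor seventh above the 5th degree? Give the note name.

Gb

The scale is Db Ebb Fb Gb Ab Bbb Cb.
The 5th degree is Ab; a minor seventh above that is Gb — scale degree 4.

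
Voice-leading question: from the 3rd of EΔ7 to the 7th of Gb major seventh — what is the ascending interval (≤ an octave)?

diminished 7th

The 3rd of EΔ7 is G#; the 7th of Gb major seventh is F.
G# up to F is 9 semitones, a whole step narrower than a major seventh, so the interval is diminished.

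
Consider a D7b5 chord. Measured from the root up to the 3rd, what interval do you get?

The chord tones of D7b5 are D F♯ A♭ C.
The root is D and the 3rd is F♯.
D up to F♯ spans 3 letter names and 4 semitones — a major third.

major third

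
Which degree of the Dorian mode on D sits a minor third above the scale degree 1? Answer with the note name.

F

The scale is D E F G A B C.
The scale degree 1 is D; a minor third above that is F — scale degree 3.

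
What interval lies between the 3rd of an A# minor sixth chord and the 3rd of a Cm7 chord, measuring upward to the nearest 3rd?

The 3rd of A# minor sixth is C#; the 3rd of Cm7 is Eb.
From C# to Eb: 2 semitones over a third = diminished.

diminished third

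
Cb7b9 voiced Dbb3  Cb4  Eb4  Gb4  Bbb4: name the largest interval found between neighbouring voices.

Adjacent intervals: Dbb3→Cb4 = major seventh; Cb4→Eb4 = major third; Eb4→Gb4 = minor third; Gb4→Bbb4 = minor third.
The largest is Dbb3 to Cb4, a major seventh (11 semitones).

major seventh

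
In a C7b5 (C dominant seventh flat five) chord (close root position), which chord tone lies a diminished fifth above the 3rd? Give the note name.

Spelling the chord: C, E, G♭, B♭.
The 3rd is E. A diminished fifth above E is B♭.
B♭ is the chord's 7th.

Bb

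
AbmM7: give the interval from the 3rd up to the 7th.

augmented 5th

Spelling the chord: Ab–Cb–Eb–G.
3rd = Cb; 7th = G.
5 letter names make it a fifth; at 8 semitones (a half step wider than perfect) the quality is augmented.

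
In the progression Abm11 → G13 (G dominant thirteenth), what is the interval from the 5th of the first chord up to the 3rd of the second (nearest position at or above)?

The 5th of Abm11 is Eb; the 3rd of G13 (G dominant thirteenth) is B.
Eb up to B is 8 semitones, a half step wider than a perfect fifth, so the interval is augmented.

A5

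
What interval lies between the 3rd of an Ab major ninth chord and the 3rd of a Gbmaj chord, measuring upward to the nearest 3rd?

m7

Ab major ninth has C as its 3rd, and Gbmaj has Bb as its 3rd.
C up to Bb is 10 semitones, a half step narrower than a major seventh, so the interval is minor.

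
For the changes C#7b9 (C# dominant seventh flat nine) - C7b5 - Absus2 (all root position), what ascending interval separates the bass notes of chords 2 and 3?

The roots are C and Ab.
6 letter names make it a sixth; at 8 semitones (a half step narrower than major) the quality is minor.

minor sixth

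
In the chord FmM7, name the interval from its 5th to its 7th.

The chord tones of FmM7 are F-Ab-C-E.
The 5th is C and the 7th is E.
Counting 3 letters and 4 half steps from C gives a major third.

major 3rd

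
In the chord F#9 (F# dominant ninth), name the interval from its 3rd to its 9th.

Spelling the chord: F#–A#–C#–E–G#.
3rd = A#; 9th = G#.
7 letter names make it a seventh; at 10 semitones (a half step narrower than major) the quality is minor.

minor 7th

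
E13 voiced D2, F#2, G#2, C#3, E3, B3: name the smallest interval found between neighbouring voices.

Adjacent intervals: D2→F#2 = major third; F#2→G#2 = major second; G#2→C#3 = perfect fourth; C#3→E3 = minor third; E3→B3 = perfect fifth.
The smallest is F#2 to G#2, a major second (2 semitones).

major 2nd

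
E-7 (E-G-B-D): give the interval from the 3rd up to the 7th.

P5

3rd = G; 7th = D.
G up to D spans 5 letter names and 7 semitones — a perfect fifth.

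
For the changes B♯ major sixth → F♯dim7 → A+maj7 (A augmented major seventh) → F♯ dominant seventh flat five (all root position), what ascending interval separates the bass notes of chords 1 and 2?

diminished fifth

The roots are B♯ and F♯.
B♯ up to F♯ is 6 semitones, a half step narrower than a perfect fifth, so the interval is diminished.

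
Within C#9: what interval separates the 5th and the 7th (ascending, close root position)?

Spelling the chord: C# E# G# B D#.
That puts G# below B.
3 letter names make it a third; at 3 semitones (a half step narrower than major) the quality is minor.

m3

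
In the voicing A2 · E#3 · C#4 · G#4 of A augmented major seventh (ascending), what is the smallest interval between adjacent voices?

perfect fifth

Adjacent intervals: A2→E#3 = augmented fifth; E#3→C#4 = minor sixth; C#4→G#4 = perfect fifth.
The smallest is C#4 to G#4, a perfect fifth (7 semitones).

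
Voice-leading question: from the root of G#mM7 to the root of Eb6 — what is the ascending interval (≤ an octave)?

diminished 6th

The root of G#mM7 is G#; the root of Eb6 is Eb.
From G# to Eb: 7 semitones over a sixth = diminished.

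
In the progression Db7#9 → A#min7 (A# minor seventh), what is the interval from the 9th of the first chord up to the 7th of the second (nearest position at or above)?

major third

Db7#9 has E as its 9th, and A#min7 (A# minor seventh) has G# as its 7th.
Counting 3 letters and 4 half steps from E gives a major third.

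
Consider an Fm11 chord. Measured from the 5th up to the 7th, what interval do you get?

minor third

The chord tones of F minor eleventh are F-A♭-C-E♭-G-B♭.
5th = C; 7th = E♭.
C up to E♭ is 3 semitones, a half step narrower than a major third, so the interval is minor.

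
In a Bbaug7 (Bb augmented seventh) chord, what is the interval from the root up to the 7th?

The chord tones of Bb+7 (Bb augmented seventh) are Bb–D–F#–Ab.
That puts Bb below Ab.
7 letter names make it a seventh; at 10 semitones (a half step narrower than major) the quality is minor.

minor seventh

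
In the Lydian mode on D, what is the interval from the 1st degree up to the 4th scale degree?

A4

The scale runs D E F♯ G♯ A B C♯.
1st degree = D; 4th degree = G♯.
From D to G♯: 6 semitones over a fourth = augmented.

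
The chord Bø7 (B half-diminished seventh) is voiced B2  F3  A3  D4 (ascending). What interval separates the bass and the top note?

minor tenth

The outer voices are B2 and D4.
B up to D is 15 semitones, a half step narrower than a major tenth, so the interval is minor.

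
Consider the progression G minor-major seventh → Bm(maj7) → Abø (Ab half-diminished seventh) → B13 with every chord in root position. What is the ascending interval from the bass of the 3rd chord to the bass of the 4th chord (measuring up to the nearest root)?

The roots are Ab and B.
Ab up to B is 3 semitones, a half step wider than a major second, so the interval is augmented.

augmented second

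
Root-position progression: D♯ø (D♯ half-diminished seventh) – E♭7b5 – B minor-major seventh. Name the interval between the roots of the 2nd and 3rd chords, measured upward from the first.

augmented fifth

The roots are E♭ and B.
From E♭ to B: 8 semitones over a fifth = augmented.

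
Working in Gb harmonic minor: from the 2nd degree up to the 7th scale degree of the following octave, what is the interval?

major 13th

The scale runs Gb Ab Bbb Cb Db Ebb F.
2nd degree = Ab; 7th degree (up an octave) = F.
From Ab to F is 21 semitones, exactly the major thirteenth.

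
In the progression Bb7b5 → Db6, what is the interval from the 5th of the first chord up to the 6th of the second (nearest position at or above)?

augmented 4th

The 5th of Bb7b5 is Fb; the 6th of Db6 is Bb.
4 letter names make it a fourth; at 6 semitones (a half step wider than perfect) the quality is augmented.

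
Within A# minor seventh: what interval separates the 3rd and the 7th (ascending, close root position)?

The chord tones of A#min7 (A# minor seventh) are A#, C#, E#, G#.
The 3rd is C# and the 7th is G#.
C# up to G# spans 5 letter names and 7 semitones — a perfect fifth.

perfect fifth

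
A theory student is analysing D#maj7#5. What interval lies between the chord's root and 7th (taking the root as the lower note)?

D#maj7#5: D#, F##, A##, C##.
The root is D# and the 7th is C##.
Counting 7 letters and 11 half steps from D# gives a major seventh.

M7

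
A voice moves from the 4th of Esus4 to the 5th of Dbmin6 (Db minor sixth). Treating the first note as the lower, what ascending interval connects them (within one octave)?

diminished octave

Esus4 has A as its 4th, and Dbmin6 (Db minor sixth) has Ab as its 5th.
8 letter names make it an octave; at 11 semitones (a half step narrower than perfect) the quality is diminished.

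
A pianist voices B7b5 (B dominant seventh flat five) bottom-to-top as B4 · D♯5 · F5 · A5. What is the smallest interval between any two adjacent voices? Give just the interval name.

Adjacent intervals: B4→D♯5 = major third; D♯5→F5 = diminished third; F5→A5 = major third.
The smallest is D♯5 to F5, a diminished third (2 semitones).

d3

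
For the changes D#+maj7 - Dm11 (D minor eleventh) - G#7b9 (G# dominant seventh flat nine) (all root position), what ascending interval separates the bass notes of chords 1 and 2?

The roots are D# and D.
D# up to D is 11 semitones, a half step narrower than a perfect octave, so the interval is diminished.

diminished octave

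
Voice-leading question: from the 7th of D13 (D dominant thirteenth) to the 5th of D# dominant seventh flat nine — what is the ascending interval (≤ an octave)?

The 7th of D13 (D dominant thirteenth) is C; the 5th of D# dominant seventh flat nine is A#.
6 letter names make it a sixth; at 10 semitones (a half step wider than major) the quality is augmented.

A6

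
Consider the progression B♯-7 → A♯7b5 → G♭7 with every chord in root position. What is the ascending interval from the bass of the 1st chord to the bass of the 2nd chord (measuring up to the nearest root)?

The roots are B♯ and A♯.
B♯ up to A♯ is 10 semitones, a half step narrower than a major seventh, so the interval is minor.

m7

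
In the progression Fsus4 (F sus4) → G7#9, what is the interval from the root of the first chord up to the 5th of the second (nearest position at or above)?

major sixth

The root of Fsus4 (F sus4) is F; the 5th of G7#9 is D.
From F to D is 9 semitones, exactly the major sixth.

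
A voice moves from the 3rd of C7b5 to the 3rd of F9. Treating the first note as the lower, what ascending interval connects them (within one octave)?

C7b5 has E as its 3rd, and F9 has A as its 3rd.
Counting 4 letters and 5 half steps from E gives a perfect fourth.

P4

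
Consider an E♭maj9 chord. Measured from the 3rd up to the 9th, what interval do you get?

minor 7th

E♭ major ninth is spelled E♭-G-B♭-D-F.
That puts G below F.
7 letter names make it a seventh; at 10 semitones (a half step narrower than major) the quality is minor.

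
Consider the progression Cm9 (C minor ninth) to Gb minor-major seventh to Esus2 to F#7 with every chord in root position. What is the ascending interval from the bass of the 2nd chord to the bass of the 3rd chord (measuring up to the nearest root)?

The roots are Gb and E.
6 letter names make it a sixth; at 10 semitones (a half step wider than major) the quality is augmented.

augmented sixth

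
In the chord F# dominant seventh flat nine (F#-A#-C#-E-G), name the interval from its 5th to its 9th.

The 5th is C# and the 9th is G.
C# up to G is 6 semitones, a half step narrower than a perfect fifth, so the interval is diminished.

d5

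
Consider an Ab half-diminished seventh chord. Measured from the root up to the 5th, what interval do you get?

diminished 5th

Spelling the chord: Ab, Cb, Ebb, Gb.
So we need the interval from Ab up to Ebb.
Ab up to Ebb is 6 semitones, a half step narrower than a perfect fifth, so the interval is diminished.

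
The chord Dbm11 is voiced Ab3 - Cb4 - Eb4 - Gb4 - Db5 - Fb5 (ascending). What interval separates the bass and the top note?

minor 13th

The outer voices are Ab3 and Fb5.
From Ab to Fb: 20 semitones over a thirteenth = minor.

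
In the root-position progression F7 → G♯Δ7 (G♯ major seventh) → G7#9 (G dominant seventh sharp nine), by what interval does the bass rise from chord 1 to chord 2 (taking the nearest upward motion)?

augmented second

The roots are F and G♯.
F up to G♯ is 3 semitones, a half step wider than a major second, so the interval is augmented.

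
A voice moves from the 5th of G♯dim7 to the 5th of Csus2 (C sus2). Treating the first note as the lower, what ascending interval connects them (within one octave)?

The 5th of G♯dim7 is D; the 5th of Csus2 (C sus2) is G.
From D to G is 5 semitones, exactly the perfect fourth.

perfect fourth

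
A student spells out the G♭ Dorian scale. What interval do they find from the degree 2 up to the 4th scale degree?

Spelling the G♭ Dorian scale: G♭ A♭ B𝄫 C♭ D♭ E♭ F♭.
That puts A♭ below C♭.
From A♭ to C♭: 3 semitones over a third = minor.

minor third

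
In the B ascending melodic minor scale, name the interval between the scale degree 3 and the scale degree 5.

Spelling the B ascending melodic minor scale: B C# D E F# G# A#.
So we need the interval from D up to F#.
D up to F# spans 3 letter names and 4 semitones — a major third.

major 3rd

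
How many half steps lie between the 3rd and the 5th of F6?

F major sixth is spelled F, A, C, D.
A to C is a minor third: 3 semitones.

3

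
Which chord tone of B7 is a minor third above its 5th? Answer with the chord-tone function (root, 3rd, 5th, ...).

Spelling the chord: B–D#–F#–A.
The 5th is F#. A minor third above F# is A.
A is the chord's 7th.

7th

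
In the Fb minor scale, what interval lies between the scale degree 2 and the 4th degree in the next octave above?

Fb natural minor: Fb Gb Abb Bbb Cb Dbb Ebb.
Scale degree 2 = Gb; 4th degree (up an octave) = Bbb.
Gb up to Bbb is 15 semitones, a half step narrower than a major tenth, so the interval is minor.

minor tenth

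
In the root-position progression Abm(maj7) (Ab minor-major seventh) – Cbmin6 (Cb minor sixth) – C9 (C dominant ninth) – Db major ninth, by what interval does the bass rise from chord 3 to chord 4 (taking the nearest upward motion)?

The roots are C and Db.
C up to Db is 1 semitone, a half step narrower than a major second, so the interval is minor.

minor second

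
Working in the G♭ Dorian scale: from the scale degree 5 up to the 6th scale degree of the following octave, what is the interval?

Spelling the G♭ Dorian scale: G♭ A♭ B𝄫 C♭ D♭ E♭ F♭.
The scale degree 5 is D♭ and the 6th degree (up an octave) is E♭.
D♭ up to E♭ spans 9 letter names and 14 semitones — a major ninth.

major 9th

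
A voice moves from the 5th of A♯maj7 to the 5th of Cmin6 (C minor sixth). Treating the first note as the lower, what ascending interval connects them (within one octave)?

diminished third

The 5th of A♯maj7 is E♯; the 5th of Cmin6 (C minor sixth) is G.
3 letter names make it a third; at 2 semitones (a whole step narrower than major) the quality is diminished.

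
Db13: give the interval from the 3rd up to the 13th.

P11

Db13 is spelled Db F Ab Cb Eb Bb.
That puts F below Bb.
F up to Bb spans 11 letter names and 17 semitones — a perfect eleventh.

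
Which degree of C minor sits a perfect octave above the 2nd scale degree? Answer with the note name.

D

The scale is C D Eb F G Ab Bb.
The 2nd scale degree is D; a perfect octave above that is D — scale degree 2.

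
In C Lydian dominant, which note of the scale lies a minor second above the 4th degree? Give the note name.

The scale is C D E F# G A Bb.
The 4th degree is F#; a minor second above that is G — scale degree 5.

G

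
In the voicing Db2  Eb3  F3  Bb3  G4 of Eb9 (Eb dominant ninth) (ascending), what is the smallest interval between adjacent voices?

major second

Adjacent intervals: Db2→Eb3 = major ninth; Eb3→F3 = major second; F3→Bb3 = perfect fourth; Bb3→G4 = major sixth.
The smallest is Eb3 to F3, a major second (2 semitones).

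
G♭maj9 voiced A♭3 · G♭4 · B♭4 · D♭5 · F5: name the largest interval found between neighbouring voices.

Adjacent intervals: A♭3→G♭4 = minor seventh; G♭4→B♭4 = major third; B♭4→D♭5 = minor third; D♭5→F5 = major third.
The largest is A♭3 to G♭4, a minor seventh (10 semitones).

m7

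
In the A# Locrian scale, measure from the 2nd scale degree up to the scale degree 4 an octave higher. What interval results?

A# locrian: A# B C# D# E F# G#.
So we need the interval from B up to D#.
Counting 10 letters and 16 half steps from B gives a major tenth.

M10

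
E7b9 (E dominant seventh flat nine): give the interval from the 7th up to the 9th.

The chord tones of E dominant seventh flat nine are E–G#–B–D–F.
That puts D below F.
From D to F: 3 semitones over a third = minor.

minor third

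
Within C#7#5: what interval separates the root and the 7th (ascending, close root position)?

minor 7th

Spelling the chord: C# E# G## B.
Root = C#; 7th = B.
C# up to B is 10 semitones, a half step narrower than a major seventh, so the interval is minor.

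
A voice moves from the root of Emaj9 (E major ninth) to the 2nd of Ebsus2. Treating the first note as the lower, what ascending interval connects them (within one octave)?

m2

The root of Emaj9 (E major ninth) is E; the 2nd of Ebsus2 is F.
E up to F is 1 semitone, a half step narrower than a major second, so the interval is minor.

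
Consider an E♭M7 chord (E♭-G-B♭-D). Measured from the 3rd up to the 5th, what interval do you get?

minor 3rd

The 3rd is G and the 5th is B♭.
3 letter names make it a third; at 3 semitones (a half step narrower than major) the quality is minor.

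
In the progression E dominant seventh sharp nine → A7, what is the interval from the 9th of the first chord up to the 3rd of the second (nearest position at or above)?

diminished 5th

E dominant seventh sharp nine has F𝄪 as its 9th, and A7 has C♯ as its 3rd.
5 letter names make it a fifth; at 6 semitones (a half step narrower than perfect) the quality is diminished.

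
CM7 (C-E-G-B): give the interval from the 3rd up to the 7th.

perfect 5th

The 3rd is E and the 7th is B.
From E to B is 7 semitones, exactly the perfect fifth.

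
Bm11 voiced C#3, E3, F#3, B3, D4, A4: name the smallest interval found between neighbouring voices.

Adjacent intervals: C#3→E3 = minor third; E3→F#3 = major second; F#3→B3 = perfect fourth; B3→D4 = minor third; D4→A4 = perfect fifth.
The smallest is E3 to F#3, a major second (2 semitones).

major second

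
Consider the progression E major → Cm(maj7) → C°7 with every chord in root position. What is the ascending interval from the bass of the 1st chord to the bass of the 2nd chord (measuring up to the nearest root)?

minor 6th

The roots are E and C.
From E to C: 8 semitones over a sixth = minor.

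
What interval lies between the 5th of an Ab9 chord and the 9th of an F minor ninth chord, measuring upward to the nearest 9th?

Ab9 has Eb as its 5th, and F minor ninth has G as its 9th.
From Eb to G is 4 semitones, exactly the major third.

major third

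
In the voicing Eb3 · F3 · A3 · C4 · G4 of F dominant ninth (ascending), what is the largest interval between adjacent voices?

Adjacent intervals: Eb3→F3 = major second; F3→A3 = major third; A3→C4 = minor third; C4→G4 = perfect fifth.
The largest is C4 to G4, a perfect fifth (7 semitones).

P5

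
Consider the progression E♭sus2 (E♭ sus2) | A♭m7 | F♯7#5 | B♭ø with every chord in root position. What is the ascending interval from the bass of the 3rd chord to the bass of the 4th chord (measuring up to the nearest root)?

The roots are F♯ and B♭.
From F♯ to B♭: 4 semitones over a fourth = diminished.

diminished fourth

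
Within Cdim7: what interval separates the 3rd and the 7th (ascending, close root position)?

The chord tones of C°7 (C diminished seventh) are C-E♭-G♭-B𝄫.
So we need the interval from E♭ up to B𝄫.
From E♭ to B𝄫: 6 semitones over a fifth = diminished.

diminished fifth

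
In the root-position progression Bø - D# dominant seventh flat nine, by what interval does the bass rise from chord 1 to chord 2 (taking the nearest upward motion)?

M3

The roots are B and D#.
B up to D# spans 3 letter names and 4 semitones — a major third.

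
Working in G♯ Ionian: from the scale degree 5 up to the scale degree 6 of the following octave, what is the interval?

The scale runs G♯ A♯ B♯ C♯ D♯ E♯ F𝄪.
So we need the interval from D♯ up to E♯.
From D♯ to E♯ is 14 semitones, exactly the major ninth.

M9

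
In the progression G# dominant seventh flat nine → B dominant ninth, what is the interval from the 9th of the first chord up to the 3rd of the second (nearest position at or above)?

augmented fourth

G# dominant seventh flat nine has A as its 9th, and B dominant ninth has D# as its 3rd.
From A to D#: 6 semitones over a fourth = augmented.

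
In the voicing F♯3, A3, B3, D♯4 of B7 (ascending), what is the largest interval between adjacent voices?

Adjacent intervals: F♯3→A3 = minor third; A3→B3 = major second; B3→D♯4 = major third.
The largest is B3 to D♯4, a major third (4 semitones).

major third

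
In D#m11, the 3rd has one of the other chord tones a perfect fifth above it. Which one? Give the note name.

C#

The chord tones of D# minor eleventh are D#, F#, A#, C#, E#, G#.
The 3rd is F#. A perfect fifth above F# is C#.
C# is the chord's 7th.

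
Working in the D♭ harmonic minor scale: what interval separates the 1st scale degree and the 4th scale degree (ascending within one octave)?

perfect 4th

The scale runs D♭ E♭ F♭ G♭ A♭ B𝄫 C.
That puts D♭ below G♭.
Counting 4 letters and 5 half steps from D♭ gives a perfect fourth.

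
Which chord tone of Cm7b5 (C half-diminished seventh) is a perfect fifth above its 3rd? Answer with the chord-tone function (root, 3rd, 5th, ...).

7th

C half-diminished seventh: C, E♭, G♭, B♭.
The 3rd is E♭. A perfect fifth above E♭ is B♭.
B♭ is the chord's 7th.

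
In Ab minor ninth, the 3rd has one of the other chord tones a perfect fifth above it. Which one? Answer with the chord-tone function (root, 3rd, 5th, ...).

Spelling the chord: Ab–Cb–Eb–Gb–Bb.
The 3rd is Cb. A perfect fifth above Cb is Gb.
Gb is the chord's 7th.

7th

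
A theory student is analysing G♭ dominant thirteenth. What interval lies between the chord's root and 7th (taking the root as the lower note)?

m7

Spelling the chord: G♭ B♭ D♭ F♭ A♭ E♭.
Root = G♭; 7th = F♭.
From G♭ to F♭: 10 semitones over a seventh = minor.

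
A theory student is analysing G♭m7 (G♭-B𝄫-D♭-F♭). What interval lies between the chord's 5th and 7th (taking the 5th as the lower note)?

minor third

5th = D♭; 7th = F♭.
3 letter names make it a third; at 3 semitones (a half step narrower than major) the quality is minor.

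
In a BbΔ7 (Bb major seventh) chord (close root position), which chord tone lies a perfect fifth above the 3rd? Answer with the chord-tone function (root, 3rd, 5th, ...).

7th

The chord tones of Bb major seventh are Bb–D–F–A.
The 3rd is D. A perfect fifth above D is A.
A is the chord's 7th.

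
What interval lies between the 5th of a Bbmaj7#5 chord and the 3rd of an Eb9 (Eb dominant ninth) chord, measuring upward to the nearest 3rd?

Bbmaj7#5 has F# as its 5th, and Eb9 (Eb dominant ninth) has G as its 3rd.
F# up to G is 1 semitone, a half step narrower than a major second, so the interval is minor.

minor 2nd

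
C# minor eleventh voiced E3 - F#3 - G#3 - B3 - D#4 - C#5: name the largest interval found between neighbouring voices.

Adjacent intervals: E3→F#3 = major second; F#3→G#3 = major second; G#3→B3 = minor third; B3→D#4 = major third; D#4→C#5 = minor seventh.
The largest is D#4 to C#5, a minor seventh (10 semitones).

minor seventh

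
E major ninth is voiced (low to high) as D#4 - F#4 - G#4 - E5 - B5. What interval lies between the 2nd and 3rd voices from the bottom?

M2

Those voices are F#4 and G#4.
Counting 2 letters and 2 half steps from F# gives a major second.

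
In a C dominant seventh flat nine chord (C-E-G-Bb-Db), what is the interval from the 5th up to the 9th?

The 5th is G and the 9th is Db.
G up to Db is 6 semitones, a half step narrower than a perfect fifth, so the interval is diminished.

diminished fifth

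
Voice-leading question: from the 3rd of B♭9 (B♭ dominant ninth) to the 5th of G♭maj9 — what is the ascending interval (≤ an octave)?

The 3rd of B♭9 (B♭ dominant ninth) is D; the 5th of G♭maj9 is D♭.
D up to D♭ is 11 semitones, a half step narrower than a perfect octave, so the interval is diminished.

diminished octave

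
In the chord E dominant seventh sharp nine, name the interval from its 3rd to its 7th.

E dominant seventh sharp nine is spelled E–G#–B–D–F##.
So we need the interval from G# up to D.
5 letter names make it a fifth; at 6 semitones (a half step narrower than perfect) the quality is diminished.

d5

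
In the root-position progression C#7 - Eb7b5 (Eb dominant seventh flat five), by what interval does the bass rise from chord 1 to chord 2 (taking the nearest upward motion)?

d3

The roots are C# and Eb.
3 letter names make it a third; at 2 semitones (a whole step narrower than major) the quality is diminished.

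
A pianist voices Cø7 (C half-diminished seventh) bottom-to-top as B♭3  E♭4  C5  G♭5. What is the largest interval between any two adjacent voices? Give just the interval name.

major sixth

Adjacent intervals: B♭3→E♭4 = perfect fourth; E♭4→C5 = major sixth; C5→G♭5 = diminished fifth.
The largest is E♭4 to C5, a major sixth (9 semitones).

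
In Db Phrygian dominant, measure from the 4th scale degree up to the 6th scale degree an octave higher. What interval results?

The scale runs Db Ebb F Gb Ab Bbb Cb.
4th scale degree = Gb; degree 6 (up an octave) = Bbb.
Gb up to Bbb is 15 semitones, a half step narrower than a major tenth, so the interval is minor.

minor tenth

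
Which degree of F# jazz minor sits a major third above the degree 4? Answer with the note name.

D#

The scale is F# G# A B C# D# E#.
The degree 4 is B; a major third above that is D# — scale degree 6.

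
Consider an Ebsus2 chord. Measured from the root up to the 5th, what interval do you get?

Ebsus2 (Eb sus2): Eb–F–Bb.
That puts Eb below Bb.
Counting 5 letters and 7 half steps from Eb gives a perfect fifth.

perfect fifth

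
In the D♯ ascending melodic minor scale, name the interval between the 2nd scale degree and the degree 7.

D♯ melodic minor: D♯ E♯ F♯ G♯ A♯ B♯ C𝄪.
2nd scale degree = E♯; degree 7 = C𝄪.
From E♯ to C𝄪 is 9 semitones, exactly the major sixth.

M6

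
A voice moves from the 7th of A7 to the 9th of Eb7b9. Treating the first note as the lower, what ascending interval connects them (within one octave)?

A7 has G as its 7th, and Eb7b9 has Fb as its 9th.
7 letter names make it a seventh; at 9 semitones (a whole step narrower than major) the quality is diminished.

diminished seventh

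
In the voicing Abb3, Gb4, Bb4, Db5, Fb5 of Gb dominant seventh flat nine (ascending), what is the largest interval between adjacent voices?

major seventh

Adjacent intervals: Abb3→Gb4 = major seventh; Gb4→Bb4 = major third; Bb4→Db5 = minor third; Db5→Fb5 = minor third.
The largest is Abb3 to Gb4, a major seventh (11 semitones).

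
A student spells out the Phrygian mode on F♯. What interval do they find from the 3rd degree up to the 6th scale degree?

perfect fourth

F♯ phrygian: F♯ G A B C♯ D E.
The 3rd degree is A and the scale degree 6 is D.
A up to D spans 4 letter names and 5 semitones — a perfect fourth.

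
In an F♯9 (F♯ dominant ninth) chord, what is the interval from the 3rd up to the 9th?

The chord tones of F♯ dominant ninth are F♯-A♯-C♯-E-G♯.
That puts A♯ below G♯.
From A♯ to G♯: 10 semitones over a seventh = minor.

minor 7th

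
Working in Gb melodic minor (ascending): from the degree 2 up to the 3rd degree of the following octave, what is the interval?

minor 9th

Gb melodic minor: Gb Ab Bbb Cb Db Eb F.
Degree 2 = Ab; scale degree 3 (up an octave) = Bbb.
9 letter names make it a ninth; at 13 semitones (a half step narrower than major) the quality is minor.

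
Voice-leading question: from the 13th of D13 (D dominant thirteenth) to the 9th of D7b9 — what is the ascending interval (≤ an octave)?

diminished fourth

The 13th of D13 (D dominant thirteenth) is B; the 9th of D7b9 is Eb.
4 letter names make it a fourth; at 4 semitones (a half step narrower than perfect) the quality is diminished.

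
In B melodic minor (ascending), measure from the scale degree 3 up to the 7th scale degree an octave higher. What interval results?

B melodic minor: B C# D E F# G# A#.
The scale degree 3 is D and the degree 7 (up an octave) is A#.
D up to A# is 20 semitones, a half step wider than a perfect twelfth, so the interval is augmented.

augmented 12th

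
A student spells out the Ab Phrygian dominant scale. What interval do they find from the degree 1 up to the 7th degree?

minor 7th

Ab phrygian dominant: Ab Bbb C Db Eb Fb Gb.
So we need the interval from Ab up to Gb.
From Ab to Gb: 10 semitones over a seventh = minor.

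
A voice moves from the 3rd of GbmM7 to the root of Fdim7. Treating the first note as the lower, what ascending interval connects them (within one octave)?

augmented fifth

GbmM7 has Bbb as its 3rd, and Fdim7 has F as its root.
Bbb up to F is 8 semitones, a half step wider than a perfect fifth, so the interval is augmented.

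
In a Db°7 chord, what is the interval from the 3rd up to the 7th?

diminished fifth

Db diminished seventh is spelled Db, Fb, Abb, Cbb.
3rd = Fb; 7th = Cbb.
From Fb to Cbb: 6 semitones over a fifth = diminished.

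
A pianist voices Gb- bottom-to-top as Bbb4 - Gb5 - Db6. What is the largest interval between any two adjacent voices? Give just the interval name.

Adjacent intervals: Bbb4→Gb5 = major sixth; Gb5→Db6 = perfect fifth.
The largest is Bbb4 to Gb5, a major sixth (9 semitones).

major sixth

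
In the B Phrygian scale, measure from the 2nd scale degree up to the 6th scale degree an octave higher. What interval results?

perfect 12th

B phrygian: B C D E F# G A.
That puts C below G.
C up to G spans 12 letter names and 19 semitones — a perfect twelfth.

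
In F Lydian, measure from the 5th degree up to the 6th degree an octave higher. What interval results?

major ninth

Spelling F Lydian: F G A B C D E.
The 5th degree is C and the 6th scale degree (up an octave) is D.
C up to D spans 9 letter names and 14 semitones — a major ninth.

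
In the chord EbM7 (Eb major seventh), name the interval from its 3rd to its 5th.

The chord tones of Ebmaj7 (Eb major seventh) are Eb–G–Bb–D.
So we need the interval from G up to Bb.
3 letter names make it a third; at 3 semitones (a half step narrower than major) the quality is minor.

minor third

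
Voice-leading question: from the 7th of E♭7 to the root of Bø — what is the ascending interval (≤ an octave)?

augmented sixth

E♭7 has D♭ as its 7th, and Bø has B as its root.
D♭ up to B is 10 semitones, a half step wider than a major sixth, so the interval is augmented.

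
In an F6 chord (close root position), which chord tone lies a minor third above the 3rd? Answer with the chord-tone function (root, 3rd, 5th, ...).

Spelling the chord: F–A–C–D.
The 3rd is A. A minor third above A is C.
C is the chord's 5th.

5th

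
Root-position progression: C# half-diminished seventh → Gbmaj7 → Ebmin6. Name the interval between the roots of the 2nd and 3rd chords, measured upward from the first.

major sixth

The roots are Gb and Eb.
Counting 6 letters and 9 half steps from Gb gives a major sixth.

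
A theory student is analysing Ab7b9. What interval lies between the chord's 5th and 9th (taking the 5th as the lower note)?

diminished 5th

Ab7b9 (Ab dominant seventh flat nine) is spelled Ab–C–Eb–Gb–Bbb.
So we need the interval from Eb up to Bbb.
5 letter names make it a fifth; at 6 semitones (a half step narrower than perfect) the quality is diminished.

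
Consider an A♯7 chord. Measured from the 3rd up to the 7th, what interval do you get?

A♯7 is spelled A♯-C𝄪-E♯-G♯.
So we need the interval from C𝄪 up to G♯.
5 letter names make it a fifth; at 6 semitones (a half step narrower than perfect) the quality is diminished.

diminished 5th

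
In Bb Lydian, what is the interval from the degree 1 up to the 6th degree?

Bb lydian: Bb C D E F G A.
So we need the interval from Bb up to G.
From Bb to G is 9 semitones, exactly the major sixth.

major sixth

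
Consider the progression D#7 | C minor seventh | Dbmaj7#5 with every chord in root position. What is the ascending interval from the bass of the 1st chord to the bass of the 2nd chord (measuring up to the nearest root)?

The roots are D# and C.
From D# to C: 9 semitones over a seventh = diminished.

diminished seventh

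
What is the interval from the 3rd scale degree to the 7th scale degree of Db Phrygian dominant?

diminished 5th

Spelling Db Phrygian dominant: Db Ebb F Gb Ab Bbb Cb.
The 3rd scale degree is F and the 7th degree is Cb.
From F to Cb: 6 semitones over a fifth = diminished.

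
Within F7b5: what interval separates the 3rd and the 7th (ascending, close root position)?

diminished 5th

Spelling the chord: F-A-Cb-Eb.
So we need the interval from A up to Eb.
From A to Eb: 6 semitones over a fifth = diminished.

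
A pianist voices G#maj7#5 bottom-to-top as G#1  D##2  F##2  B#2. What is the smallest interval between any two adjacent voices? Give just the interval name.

minor third

Adjacent intervals: G#1→D##2 = augmented fifth; D##2→F##2 = minor third; F##2→B#2 = perfect fourth.
The smallest is D##2 to F##2, a minor third (3 semitones).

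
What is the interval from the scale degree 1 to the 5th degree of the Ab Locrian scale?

Spelling the Ab Locrian scale: Ab Bbb Cb Db Ebb Fb Gb.
That puts Ab below Ebb.
From Ab to Ebb: 6 semitones over a fifth = diminished.

diminished 5th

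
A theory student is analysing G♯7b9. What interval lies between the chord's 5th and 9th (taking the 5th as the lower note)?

diminished 5th

G♯ dominant seventh flat nine is spelled G♯–B♯–D♯–F♯–A.
The 5th is D♯ and the 9th is A.
5 letter names make it a fifth; at 6 semitones (a half step narrower than perfect) the quality is diminished.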